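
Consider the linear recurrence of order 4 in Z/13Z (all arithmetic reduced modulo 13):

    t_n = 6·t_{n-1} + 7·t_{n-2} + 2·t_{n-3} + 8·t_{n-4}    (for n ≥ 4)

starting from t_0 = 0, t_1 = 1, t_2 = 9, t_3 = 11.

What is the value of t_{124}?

t_4 = 6·11 + 7·9 + 2·1 + 8·0 = 1
t_5 = 6·1 + 7·11 + 2·9 + 8·1 = 5
t_6 = 6·5 + 7·1 + 2·11 + 8·9 = 1
t_7 = 6·1 + 7·5 + 2·1 + 8·11 = 1
t_8 = 6·1 + 7·1 + 2·5 + 8·1 = 5
t_9 = 6·5 + 7·1 + 2·1 + 8·5 = 1
t_10 = 6·1 + 7·5 + 2·1 + 8·1 = 12
t_11 = 6·12 + 7·1 + 2·5 + 8·1 = 6
t_12 = 6·6 + 7·12 + 2·1 + 8·5 = 6
t_13 = 6·6 + 7·6 + 2·12 + 8·1 = 6
t_14 = 6·6 + 7·6 + 2·6 + 8·12 = 4
t_15 = 6·4 + 7·6 + 2·6 + 8·6 = 9
t_16 = 6·9 + 7·4 + 2·6 + 8·6 = 12
t_17 = 6·12 + 7·9 + 2·4 + 8·6 = 9
t_18 = 6·9 + 7·12 + 2·9 + 8·4 = 6
t_19 = 6·6 + 7·9 + 2·12 + 8·9 = 0
t_20 = 6·0 + 7·6 + 2·9 + 8·12 = 0
t_21 = 6·0 + 7·0 + 2·6 + 8·9 = 6
t_22 = 6·6 + 7·0 + 2·0 + 8·6 = 6
t_23 = 6·6 + 7·6 + 2·0 + 8·0 = 0
t_24 = 6·0 + 7·6 + 2·6 + 8·0 = 2
t_25 = 6·2 + 7·0 + 2·6 + 8·6 = 7
t_26 = 6·7 + 7·2 + 2·0 + 8·6 = 0
t_27 = 6·0 + 7·7 + 2·2 + 8·0 = 1
t_28 = 6·1 + 7·0 + 2·7 + 8·2 = 10
t_29 = 6·10 + 7·1 + 2·0 + 8·7 = 6
t_30 = 6·6 + 7·10 + 2·1 + 8·0 = 4
t_31 = 6·4 + 7·6 + 2·10 + 8·1 = 3
t_32 = 6·3 + 7·4 + 2·6 + 8·10 = 8
t_33 = 6·8 + 7·3 + 2·4 + 8·6 = 8
t_34 = 6·8 + 7·8 + 2·3 + 8·4 = 12
t_35 = 6·12 + 7·8 + 2·8 + 8·3 = 12
t_36 = 6·12 + 7·12 + 2·8 + 8·8 = 2
t_37 = 6·2 + 7·12 + 2·12 + 8·8 = 2
t_38 = 6·2 + 7·2 + 2·12 + 8·12 = 3
t_39 = 6·3 + 7·2 + 2·2 + 8·12 = 2
t_40 = 6·2 + 7·3 + 2·2 + 8·2 = 1
t_41 = 6·1 + 7·2 + 2·3 + 8·2 = 3
t_42 = 6·3 + 7·1 + 2·2 + 8·3 = 1
t_43 = 6·1 + 7·3 + 2·1 + 8·2 = 6
t_44 = 6·6 + 7·1 + 2·3 + 8·1 = 5
t_45 = 6·5 + 7·6 + 2·1 + 8·3 = 7
t_46 = 6·7 + 7·5 + 2·6 + 8·1 = 6
t_47 = 6·6 + 7·7 + 2·5 + 8·6 = 0
t_48 = 6·0 + 7·6 + 2·7 + 8·5 = 5
t_49 = 6·5 + 7·0 + 2·6 + 8·7 = 7
t_50 = 6·7 + 7·5 + 2·0 + 8·6 = 8
t_51 = 6·8 + 7·7 + 2·5 + 8·0 = 3
t_52 = 6·3 + 7·8 + 2·7 + 8·5 = 11
t_53 = 6·11 + 7·3 + 2·8 + 8·7 = 3
t_54 = 6·3 + 7·11 + 2·3 + 8·8 = 9
t_55 = 6·9 + 7·3 + 2·11 + 8·3 = 4
t_56 = 6·4 + 7·9 + 2·3 + 8·11 = 12
t_57 = 6·12 + 7·4 + 2·9 + 8·3 = 12
t_58 = 6·12 + 7·12 + 2·4 + 8·9 = 2
t_59 = 6·2 + 7·12 + 2·12 + 8·4 = 9
t_60 = 6·9 + 7·2 + 2·12 + 8·12 = 6
t_61 = 6·6 + 7·9 + 2·2 + 8·12 = 4
t_62 = 6·4 + 7·6 + 2·9 + 8·2 = 9
t_63 = 6·9 + 7·4 + 2·6 + 8·9 = 10
t_64 = 6·10 + 7·9 + 2·4 + 8·6 = 10
t_65 = 6·10 + 7·10 + 2·9 + 8·4 = 11
t_66 = 6·11 + 7·10 + 2·10 + 8·9 = 7
t_67 = 6·7 + 7·11 + 2·10 + 8·10 = 11
t_68 = 6·11 + 7·7 + 2·11 + 8·10 = 9
t_69 = 6·9 + 7·11 + 2·7 + 8·11 = 12
t_70 = 6·12 + 7·9 + 2·11 + 8·7 = 5
t_71 = 6·5 + 7·12 + 2·9 + 8·11 = 12
t_72 = 6·12 + 7·5 + 2·12 + 8·9 = 8
t_73 = 6·8 + 7·12 + 2·5 + 8·12 = 4
t_74 = 6·4 + 7·8 + 2·12 + 8·5 = 1
t_75 = 6·1 + 7·4 + 2·8 + 8·12 = 3
t_76 = 6·3 + 7·1 + 2·4 + 8·8 = 6
t_77 = 6·6 + 7·3 + 2·1 + 8·4 = 0
t_78 = 6·0 + 7·6 + 2·3 + 8·1 = 4
t_79 = 6·4 + 7·0 + 2·6 + 8·3 = 8
t_80 = 6·8 + 7·4 + 2·0 + 8·6 = 7
t_81 = 6·7 + 7·8 + 2·4 + 8·0 = 2
t_82 = 6·2 + 7·7 + 2·8 + 8·4 = 5
t_83 = 6·5 + 7·2 + 2·7 + 8·8 = 5
t_84 = 6·5 + 7·5 + 2·2 + 8·7 = 8
t_85 = 6·8 + 7·5 + 2·5 + 8·2 = 5
t_86 = 6·5 + 7·8 + 2·5 + 8·5 = 6
t_87 = 6·6 + 7·5 + 2·8 + 8·5 = 10
t_88 = 6·10 + 7·6 + 2·5 + 8·8 = 7
t_89 = 6·7 + 7·10 + 2·6 + 8·5 = 8
t_90 = 6·8 + 7·7 + 2·10 + 8·6 = 9
t_91 = 6·9 + 7·8 + 2·7 + 8·10 = 9
t_92 = 6·9 + 7·9 + 2·8 + 8·7 = 7
t_93 = 6·7 + 7·9 + 2·9 + 8·8 = 5
t_94 = 6·5 + 7·7 + 2·9 + 8·9 = 0
t_95 = 6·0 + 7·5 + 2·7 + 8·9 = 4
t_96 = 6·4 + 7·0 + 2·5 + 8·7 = 12
t_97 = 6·12 + 7·4 + 2·0 + 8·5 = 10
t_98 = 6·10 + 7·12 + 2·4 + 8·0 = 9
t_99 = 6·9 + 7·10 + 2·12 + 8·4 = 11
t_100 = 6·11 + 7·9 + 2·10 + 8·12 = 11
t_101 = 6·11 + 7·11 + 2·9 + 8·10 = 7
t_102 = 6·7 + 7·11 + 2·11 + 8·9 = 5
t_103 = 6·5 + 7·7 + 2·11 + 8·11 = 7
t_104 = 6·7 + 7·5 + 2·7 + 8·11 = 10
t_105 = 6·10 + 7·7 + 2·5 + 8·7 = 6
t_106 = 6·6 + 7·10 + 2·7 + 8·5 = 4
t_107 = 6·4 + 7·6 + 2·10 + 8·7 = 12
t_108 = 6·12 + 7·4 + 2·6 + 8·10 = 10
t_109 = 6·10 + 7·12 + 2·4 + 8·6 = 5
t_110 = 6·5 + 7·10 + 2·12 + 8·4 = 0
t_111 = 6·0 + 7·5 + 2·10 + 8·12 = 8
t_112 = 6·8 + 7·0 + 2·5 + 8·10 = 8
t_113 = 6·8 + 7·8 + 2·0 + 8·5 = 1
t_114 = 6·1 + 7·8 + 2·8 + 8·0 = 0
t_115 = 6·0 + 7·1 + 2·8 + 8·8 = 9
t_116 = 6·9 + 7·0 + 2·1 + 8·8 = 3
t_117 = 6·3 + 7·9 + 2·0 + 8·1 = 11
t_118 = 6·11 + 7·3 + 2·9 + 8·0 = 1
t_119 = 6·1 + 7·11 + 2·3 + 8·9 = 5
t_120 = 6·5 + 7·1 + 2·11 + 8·3 = 5
t_121 = 6·5 + 7·5 + 2·1 + 8·11 = 12
t_122 = 6·12 + 7·5 + 2·5 + 8·1 = 8
t_123 = 6·8 + 7·12 + 2·5 + 8·5 = 0
t_124 = 6·0 + 7·8 + 2·12 + 8·5 = 3

3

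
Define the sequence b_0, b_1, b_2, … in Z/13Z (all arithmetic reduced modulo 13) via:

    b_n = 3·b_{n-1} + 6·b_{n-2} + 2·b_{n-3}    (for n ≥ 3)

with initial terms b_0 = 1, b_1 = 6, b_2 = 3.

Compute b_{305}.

7

b_3 = 3·3 + 6·6 + 2·1 = 8
b_4 = 3·8 + 6·3 + 2·6 = 2
b_5 = 3·2 + 6·8 + 2·3 = 8
b_6 = 3·8 + 6·2 + 2·8 = 0
b_7 = 3·0 + 6·8 + 2·2 = 0
b_8 = 3·0 + 6·0 + 2·8 = 3
Continuing the recurrence:
  b_9 = 9;  b_10 = 6;  b_11 = 0;  b_12 = 2;  b_13 = 5;  b_14 = 1
  b_15 = 11;  b_16 = 10;  b_17 = 7;  b_18 = 12;  b_19 = 7;  b_20 = 3
  b_21 = 10;  b_22 = 10;  b_23 = 5;  b_24 = 4;  b_25 = 10;  b_26 = 12
  b_27 = 0;  b_28 = 1;  b_29 = 1;  b_30 = 9;  b_31 = 9;  b_32 = 5
  b_33 = 9;  b_34 = 10;  b_35 = 3;  b_36 = 9;  b_37 = 0;  b_38 = 8
  b_39 = 3;  b_40 = 5;  b_41 = 10;  b_42 = 1;  b_43 = 8;  b_44 = 11
  b_45 = 5;  b_46 = 6;  b_47 = 5;  b_48 = 9;  b_49 = 4;  b_50 = 11
  b_51 = 10;  b_52 = 0;  b_53 = 4;  b_54 = 6;  b_55 = 3;  b_56 = 1
  b_57 = 7;  b_58 = 7;  b_59 = 0;  b_60 = 4;  b_61 = 0;  b_62 = 11
  b_63 = 2;  b_64 = 7;  b_65 = 3;  b_66 = 3;  b_67 = 2;  b_68 = 4
  b_69 = 4;  b_70 = 1;  b_71 = 9;  b_72 = 2;  b_73 = 10;  b_74 = 8
  b_75 = 10;  b_76 = 7;  b_77 = 6;  b_78 = 2;  b_79 = 4;  b_80 = 10
  b_81 = 6;  b_82 = 8;  b_83 = 2;  b_84 = 1;  b_85 = 5;  b_86 = 12
  b_87 = 3;  b_88 = 0;  b_89 = 3;  b_90 = 2;  b_91 = 11;  b_92 = 12
  b_93 = 2;  b_94 = 9;  b_95 = 11;  b_96 = 0;  b_97 = 6;  b_98 = 1
  b_99 = 0;  b_100 = 5;  b_101 = 4;  b_102 = 3;  b_103 = 4;  b_104 = 12
  b_105 = 1;  b_106 = 5;  b_107 = 6;  b_108 = 11;  b_109 = 1;  b_110 = 3
  b_111 = 11;  b_112 = 1;  b_113 = 10;  b_114 = 6;  b_115 = 2;  b_116 = 10
  b_117 = 2;  b_118 = 5;  b_119 = 8;  b_120 = 6;  b_121 = 11;  b_122 = 7
  b_123 = 8;  b_124 = 10;  b_125 = 1;  b_126 = 1;  b_127 = 3;  b_128 = 4
  b_129 = 6;  b_130 = 9;  b_131 = 6;  b_132 = 6;  b_133 = 7;  b_134 = 4
  b_135 = 1;  b_136 = 2;  b_137 = 7;  b_138 = 9;  b_139 = 8;  b_140 = 1
  b_141 = 4;  b_142 = 8;  b_143 = 11;  b_144 = 11;  b_145 = 11;  b_146 = 4
  b_147 = 9;  b_148 = 8;  b_149 = 8;  b_150 = 12;  b_151 = 9;  b_152 = 11
  b_153 = 7;  b_154 = 1;  b_155 = 2;  b_156 = 0;  b_157 = 1;  b_158 = 7
  b_159 = 1;  b_160 = 8;  b_161 = 5;  b_162 = 0;  b_163 = 7;  b_164 = 5
  b_165 = 5;  b_166 = 7;  b_167 = 9;  b_168 = 1;  b_169 = 6;  b_170 = 3
  b_171 = 8;  b_172 = 2;  b_173 = 8;  b_174 = 0;  b_175 = 0;  b_176 = 3
  b_177 = 9;  b_178 = 6;  b_179 = 0;  b_180 = 2;  b_181 = 5;  b_182 = 1
  b_183 = 11;  b_184 = 10;  b_185 = 7;  b_186 = 12;  b_187 = 7;  b_188 = 3
  b_189 = 10;  b_190 = 10;  b_191 = 5;  b_192 = 4;  b_193 = 10;  b_194 = 12
  b_195 = 0;  b_196 = 1;  b_197 = 1;  b_198 = 9;  b_199 = 9;  b_200 = 5
  b_201 = 9;  b_202 = 10;  b_203 = 3;  b_204 = 9;  b_205 = 0;  b_206 = 8
  b_207 = 3;  b_208 = 5;  b_209 = 10;  b_210 = 1;  b_211 = 8;  b_212 = 11
  b_213 = 5;  b_214 = 6;  b_215 = 5;  b_216 = 9;  b_217 = 4;  b_218 = 11
  b_219 = 10;  b_220 = 0;  b_221 = 4;  b_222 = 6;  b_223 = 3;  b_224 = 1
  b_225 = 7;  b_226 = 7;  b_227 = 0;  b_228 = 4;  b_229 = 0;  b_230 = 11
  b_231 = 2;  b_232 = 7;  b_233 = 3;  b_234 = 3;  b_235 = 2;  b_236 = 4
  b_237 = 4;  b_238 = 1;  b_239 = 9;  b_240 = 2;  b_241 = 10;  b_242 = 8
  b_243 = 10;  b_244 = 7;  b_245 = 6;  b_246 = 2;  b_247 = 4;  b_248 = 10
  b_249 = 6;  b_250 = 8;  b_251 = 2;  b_252 = 1;  b_253 = 5;  b_254 = 12
  b_255 = 3;  b_256 = 0;  b_257 = 3;  b_258 = 2;  b_259 = 11;  b_260 = 12
  b_261 = 2;  b_262 = 9;  b_263 = 11;  b_264 = 0;  b_265 = 6;  b_266 = 1
  b_267 = 0;  b_268 = 5;  b_269 = 4;  b_270 = 3;  b_271 = 4;  b_272 = 12
  b_273 = 1;  b_274 = 5;  b_275 = 6;  b_276 = 11;  b_277 = 1;  b_278 = 3
  b_279 = 11;  b_280 = 1;  b_281 = 10;  b_282 = 6;  b_283 = 2;  b_284 = 10
  b_285 = 2;  b_286 = 5;  b_287 = 8;  b_288 = 6;  b_289 = 11;  b_290 = 7
  b_291 = 8;  b_292 = 10;  b_293 = 1;  b_294 = 1;  b_295 = 3;  b_296 = 4
  b_297 = 6;  b_298 = 9;  b_299 = 6;  b_300 = 6;  b_301 = 7;  b_302 = 4
  b_303 = 1
b_304 = 3·1 + 6·4 + 2·7 = 2
b_305 = 3·2 + 6·1 + 2·4 = 7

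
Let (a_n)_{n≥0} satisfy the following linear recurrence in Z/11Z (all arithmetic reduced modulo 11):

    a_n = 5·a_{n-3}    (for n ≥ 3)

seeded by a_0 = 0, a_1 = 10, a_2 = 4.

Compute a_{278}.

a_3 = 0·4 + 0·10 + 5·0 = 0
a_4 = 0·0 + 0·4 + 5·10 = 6
a_5 = 0·6 + 0·0 + 5·4 = 9
a_6 = 0·9 + 0·6 + 5·0 = 0
a_7 = 0·0 + 0·9 + 5·6 = 8
a_8 = 0·8 + 0·0 + 5·9 = 1
a_9 = 0·1 + 0·8 + 5·0 = 0
a_10 = 0·0 + 0·1 + 5·8 = 7
a_11 = 0·7 + 0·0 + 5·1 = 5
a_12 = 0·5 + 0·7 + 5·0 = 0
a_13 = 0·0 + 0·5 + 5·7 = 2
a_14 = 0·2 + 0·0 + 5·5 = 3
a_15 = 0·3 + 0·2 + 5·0 = 0
a_16 = 0·0 + 0·3 + 5·2 = 10
a_17 = 0·10 + 0·0 + 5·3 = 4
(a_15, a_16, a_17) = (0, 10, 4) = (a_0, a_1, a_2), so the sequence has period 15.
278 ≡ 8 (mod 15), hence a_278 = a_8 = 1.

1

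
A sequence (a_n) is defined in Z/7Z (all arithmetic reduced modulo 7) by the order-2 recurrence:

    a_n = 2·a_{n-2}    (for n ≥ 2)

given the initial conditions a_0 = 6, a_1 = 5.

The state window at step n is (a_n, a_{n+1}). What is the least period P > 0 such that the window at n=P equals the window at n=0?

n=0: window = (6, 5)
n=1: window = (5, 5)
n=2: window = (5, 3)
n=3: window = (3, 3)
n=4: window = (3, 6)
n=5: window = (6, 6)
n=6: window = (6, 5)
window at n=6 equals window at n=0 → period = 6

6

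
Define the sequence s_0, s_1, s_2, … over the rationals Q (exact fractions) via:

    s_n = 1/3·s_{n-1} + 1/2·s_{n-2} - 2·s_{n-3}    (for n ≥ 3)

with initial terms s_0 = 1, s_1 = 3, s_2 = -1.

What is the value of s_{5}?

-73/108

s_3 = 1/3·-1 + 1/2·3 + -2·1 = -5/6
s_4 = 1/3·-5/6 + 1/2·-1 + -2·3 = -61/9
s_5 = 1/3·-61/9 + 1/2·-5/6 + -2·-1 = -73/108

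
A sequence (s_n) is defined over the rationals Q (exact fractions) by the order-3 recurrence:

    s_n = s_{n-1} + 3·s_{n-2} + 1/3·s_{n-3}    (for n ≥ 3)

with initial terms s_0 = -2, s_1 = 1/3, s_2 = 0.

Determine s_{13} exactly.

s_3 = 1·0 + 3·1/3 + 1/3·-2 = 1/3
s_4 = 1·1/3 + 3·0 + 1/3·1/3 = 4/9
s_5 = 1·4/9 + 3·1/3 + 1/3·0 = 13/9
s_6 = 1·13/9 + 3·4/9 + 1/3·1/3 = 26/9
s_7 = 1·26/9 + 3·13/9 + 1/3·4/9 = 199/27
s_8 = 1·199/27 + 3·26/9 + 1/3·13/9 = 446/27
s_9 = 1·446/27 + 3·199/27 + 1/3·26/9 = 1069/27
s_10 = 1·1069/27 + 3·446/27 + 1/3·199/27 = 7420/81
s_11 = 1·7420/81 + 3·1069/27 + 1/3·446/27 = 1943/9
s_12 = 1·1943/9 + 3·7420/81 + 1/3·1069/27 = 40816/81
s_13 = 1·40816/81 + 3·1943/9 + 1/3·7420/81 = 287251/243

287251/243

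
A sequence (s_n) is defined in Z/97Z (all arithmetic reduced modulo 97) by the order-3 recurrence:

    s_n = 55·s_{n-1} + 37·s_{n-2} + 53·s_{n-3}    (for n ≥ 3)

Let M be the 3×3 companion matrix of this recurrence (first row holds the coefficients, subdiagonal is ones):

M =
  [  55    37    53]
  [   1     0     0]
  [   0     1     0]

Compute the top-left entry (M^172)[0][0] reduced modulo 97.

(M^172)[0][0] is the top entry after applying M 172 times to the unit state (1, 0, 0). Equivalently it is h_{174} for the auxiliary sequence (h_n) obeying the same recurrence with h_2 = 1 and h_i = 0 for 0 ≤ i < 2:
h_3 = 55·1 + 37·0 + 53·0 = 55
h_4 = 55·55 + 37·1 + 53·0 = 55
h_5 = 55·55 + 37·55 + 53·1 = 69
h_6 = 55·69 + 37·55 + 53·55 = 15
h_7 = 55·15 + 37·69 + 53·55 = 85
h_8 = 55·85 + 37·15 + 53·69 = 60
Continuing the recurrence:
  h_9 = 62;  h_10 = 47;  h_11 = 8;  h_12 = 33;  h_13 = 43;  h_14 = 33
  h_15 = 14;  h_16 = 2;  h_17 = 49;  h_18 = 19;  h_19 = 54;  h_20 = 62
  h_21 = 13;  h_22 = 51;  h_23 = 73;  h_24 = 92;  h_25 = 85;  h_26 = 17
  h_27 = 32;  h_28 = 7;  h_29 = 45;  h_30 = 65;  h_31 = 82;  h_32 = 85
  h_33 = 96;  h_34 = 64;  h_35 = 34;  h_36 = 14;  h_37 = 85;  h_38 = 11
  h_39 = 30;  h_40 = 63;  h_41 = 17;  h_42 = 6;  h_43 = 30;  h_44 = 57
  h_45 = 4;  h_46 = 39;  h_47 = 76;  h_48 = 15;  h_49 = 78;  h_50 = 46
  h_51 = 3;  h_52 = 84;  h_53 = 88;  h_54 = 56;  h_55 = 21;  h_56 = 34
  h_57 = 86;  h_58 = 20;  h_59 = 70;  h_60 = 30;  h_61 = 62;  h_62 = 82
  h_63 = 52;  h_64 = 62;  h_65 = 77;  h_66 = 70;  h_67 = 91;  h_68 = 36
  h_69 = 36;  h_70 = 84;  h_71 = 3;  h_72 = 40;  h_73 = 70;  h_74 = 57
  h_75 = 85;  h_76 = 18;  h_77 = 75;  h_78 = 81;  h_79 = 36;  h_80 = 28
  h_81 = 84;  h_82 = 95;  h_83 = 20;  h_84 = 46;  h_85 = 60;  h_86 = 48
  h_87 = 23;  h_88 = 13;  h_89 = 36;  h_90 = 91;  h_91 = 42;  h_92 = 19
  h_93 = 50;  h_94 = 53;  h_95 = 49;  h_96 = 31;  h_97 = 22;  h_98 = 7
  h_99 = 29;  h_100 = 13;  h_101 = 25;  h_102 = 95;  h_103 = 49;  h_104 = 66
  h_105 = 2;  h_106 = 8;  h_107 = 35;  h_108 = 96;  h_109 = 15;  h_110 = 24
  h_111 = 76;  h_112 = 43;  h_113 = 47;  h_114 = 56;  h_115 = 17;  h_116 = 66
  h_117 = 49;  h_118 = 24;  h_119 = 35;  h_120 = 75;  h_121 = 96;  h_122 = 16
  h_123 = 65;  h_124 = 40;  h_125 = 21;  h_126 = 66;  h_127 = 28;  h_128 = 51
  h_129 = 64;  h_130 = 4;  h_131 = 53;  h_132 = 53;  h_133 = 44;  h_134 = 12
  h_135 = 53;  h_136 = 65;  h_137 = 61;  h_138 = 33;  h_139 = 48;  h_140 = 13
  h_141 = 69;  h_142 = 30;  h_143 = 42;  h_144 = 93;  h_145 = 14;  h_146 = 35
  h_147 = 0;  h_148 = 0;  h_149 = 12;  h_150 = 78;  h_151 = 78;  h_152 = 52
  h_153 = 83;  h_154 = 50;  h_155 = 41;  h_156 = 65;  h_157 = 79;  h_158 = 96
  h_159 = 8;  h_160 = 31;  h_161 = 8;  h_162 = 71;  h_163 = 24;  h_164 = 6
  h_165 = 34;  h_166 = 66;  h_167 = 65;  h_168 = 59;  h_169 = 30;  h_170 = 3
  h_171 = 37;  h_172 = 50
h_173 = 55·50 + 37·37 + 53·3 = 10
h_174 = 55·10 + 37·50 + 53·37 = 93

93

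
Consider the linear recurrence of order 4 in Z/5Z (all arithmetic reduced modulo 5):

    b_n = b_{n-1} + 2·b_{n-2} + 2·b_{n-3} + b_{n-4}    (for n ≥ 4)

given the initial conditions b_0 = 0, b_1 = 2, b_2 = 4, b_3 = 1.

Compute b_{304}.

3

b_4 = 1·1 + 2·4 + 2·2 + 1·0 = 3
b_5 = 1·3 + 2·1 + 2·4 + 1·2 = 0
b_6 = 1·0 + 2·3 + 2·1 + 1·4 = 2
b_7 = 1·2 + 2·0 + 2·3 + 1·1 = 4
b_8 = 1·4 + 2·2 + 2·0 + 1·3 = 1
(b_5, b_6, b_7, b_8) = (0, 2, 4, 1) = (b_0, b_1, b_2, b_3), so the sequence has period 5.
304 ≡ 4 (mod 5), hence b_304 = b_4 = 3.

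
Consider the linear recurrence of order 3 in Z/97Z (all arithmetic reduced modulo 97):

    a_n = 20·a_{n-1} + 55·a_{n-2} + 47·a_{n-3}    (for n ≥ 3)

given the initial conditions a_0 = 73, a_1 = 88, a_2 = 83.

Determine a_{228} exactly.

a_3 = 20·83 + 55·88 + 47·73 = 37
a_4 = 20·37 + 55·83 + 47·88 = 32
a_5 = 20·32 + 55·37 + 47·83 = 77
a_6 = 20·77 + 55·32 + 47·37 = 92
a_7 = 20·92 + 55·77 + 47·32 = 13
a_8 = 20·13 + 55·92 + 47·77 = 15
Continuing the recurrence:
  a_9 = 4;  a_10 = 61;  a_11 = 11;  a_12 = 77;  a_13 = 65;  a_14 = 38
  a_15 = 0;  a_16 = 4;  a_17 = 23;  a_18 = 1;  a_19 = 18;  a_20 = 41
  a_21 = 14;  a_22 = 83;  a_23 = 89;  a_24 = 19;  a_25 = 58;  a_26 = 83
  a_27 = 20;  a_28 = 28;  a_29 = 32;  a_30 = 16;  a_31 = 1;  a_32 = 76
  a_33 = 96;  a_34 = 36;  a_35 = 66;  a_36 = 52;  a_37 = 57;  a_38 = 21
  a_39 = 82;  a_40 = 42;  a_41 = 32;  a_42 = 14;  a_43 = 37;  a_44 = 7
  a_45 = 20;  a_46 = 2;  a_47 = 14;  a_48 = 69;  a_49 = 13;  a_50 = 57
  a_51 = 54;  a_52 = 73;  a_53 = 28;  a_54 = 32;  a_55 = 82;  a_56 = 60
  a_57 = 36;  a_58 = 17;  a_59 = 96;  a_60 = 85;  a_61 = 19;  a_62 = 61
  a_63 = 52;  a_64 = 50;  a_65 = 34;  a_66 = 54;  a_67 = 62;  a_68 = 85
  a_69 = 82;  a_70 = 14;  a_71 = 55;  a_72 = 1;  a_73 = 17;  a_74 = 70
  a_75 = 54;  a_76 = 6;  a_77 = 75;  a_78 = 3;  a_79 = 5;  a_80 = 7
  a_81 = 71;  a_82 = 3;  a_83 = 26;  a_84 = 45;  a_85 = 46;  a_86 = 58
  a_87 = 82;  a_88 = 8;  a_89 = 24;  a_90 = 21;  a_91 = 79;  a_92 = 80
  a_93 = 45;  a_94 = 89;  a_95 = 61;  a_96 = 82;  a_97 = 60;  a_98 = 41
  a_99 = 20;  a_100 = 43;  a_101 = 7;  a_102 = 50;  a_103 = 11;  a_104 = 1
  a_105 = 65;  a_106 = 29;  a_107 = 31;  a_108 = 32;  a_109 = 22;  a_110 = 68
  a_111 = 0;  a_112 = 21;  a_113 = 27;  a_114 = 46;  a_115 = 94;  a_116 = 53
  a_117 = 50;  a_118 = 88;  a_119 = 17;  a_120 = 61;  a_121 = 83;  a_122 = 91
  a_123 = 37;  a_124 = 43;  a_125 = 91;  a_126 = 7;  a_127 = 85;  a_128 = 57
  a_129 = 33;  a_130 = 30;  a_131 = 50;  a_132 = 30;  a_133 = 7;  a_134 = 66
  a_135 = 11;  a_136 = 8;  a_137 = 84;  a_138 = 18;  a_139 = 21;  a_140 = 23
  a_141 = 36;  a_142 = 62;  a_143 = 33;  a_144 = 39;  a_145 = 77;  a_146 = 95
  a_147 = 14;  a_148 = 6;  a_149 = 20;  a_150 = 30;  a_151 = 42;  a_152 = 35
  a_153 = 55;  a_154 = 52;  a_155 = 84;  a_156 = 44;  a_157 = 87;  a_158 = 57
  a_159 = 39;  a_160 = 50;  a_161 = 4;  a_162 = 7;  a_163 = 91;  a_164 = 65
  a_165 = 38;  a_166 = 76;  a_167 = 69;  a_168 = 71;  a_169 = 57;  a_170 = 43
  a_171 = 57;  a_172 = 73;  a_173 = 20;  a_174 = 13;  a_175 = 38;  a_176 = 87
  a_177 = 76;  a_178 = 40;  a_179 = 48;  a_180 = 39;  a_181 = 62;  a_182 = 15
  a_183 = 14;  a_184 = 42;  a_185 = 84;  a_186 = 89;  a_187 = 32;  a_188 = 74
  a_189 = 51;  a_190 = 95;  a_191 = 35;  a_192 = 77;  a_193 = 73;  a_194 = 65
  a_195 = 10;  a_196 = 28;  a_197 = 91;  a_198 = 47;  a_199 = 83;  a_200 = 83
  a_201 = 92;  a_202 = 24;  a_203 = 32;  a_204 = 76;  a_205 = 43;  a_206 = 45
  a_207 = 47;  a_208 = 4;  a_209 = 27;  a_210 = 59;  a_211 = 40;  a_212 = 76
  a_213 = 91;  a_214 = 23;  a_215 = 16;  a_216 = 42;  a_217 = 85;  a_218 = 9
  a_219 = 39;  a_220 = 32;  a_221 = 7;  a_222 = 47;  a_223 = 16;  a_224 = 33
  a_225 = 63;  a_226 = 44
a_227 = 20·44 + 55·63 + 47·33 = 76
a_228 = 20·76 + 55·44 + 47·63 = 14

14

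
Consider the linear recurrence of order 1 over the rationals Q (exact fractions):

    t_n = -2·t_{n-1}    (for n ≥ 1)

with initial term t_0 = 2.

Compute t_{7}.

t_1 = -2·2 = -4
t_2 = -2·-4 = 8
t_3 = -2·8 = -16
t_4 = -2·-16 = 32
t_5 = -2·32 = -64
t_6 = -2·-64 = 128
t_7 = -2·128 = -256

-256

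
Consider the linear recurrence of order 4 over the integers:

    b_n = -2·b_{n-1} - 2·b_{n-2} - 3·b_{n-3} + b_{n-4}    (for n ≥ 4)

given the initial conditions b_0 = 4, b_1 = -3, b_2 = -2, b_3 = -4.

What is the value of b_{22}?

b_4 = -2·-4 + -2·-2 + -3·-3 + 1·4 = 25
b_5 = -2·25 + -2·-4 + -3·-2 + 1·-3 = -39
b_6 = -2·-39 + -2·25 + -3·-4 + 1·-2 = 38
b_7 = -2·38 + -2·-39 + -3·25 + 1·-4 = -77
b_8 = -2·-77 + -2·38 + -3·-39 + 1·25 = 220
b_9 = -2·220 + -2·-77 + -3·38 + 1·-39 = -439
b_10 = -2·-439 + -2·220 + -3·-77 + 1·38 = 707
b_11 = -2·707 + -2·-439 + -3·220 + 1·-77 = -1273
b_12 = -2·-1273 + -2·707 + -3·-439 + 1·220 = 2669
b_13 = -2·2669 + -2·-1273 + -3·707 + 1·-439 = -5352
b_14 = -2·-5352 + -2·2669 + -3·-1273 + 1·707 = 9892
b_15 = -2·9892 + -2·-5352 + -3·2669 + 1·-1273 = -18360
b_16 = -2·-18360 + -2·9892 + -3·-5352 + 1·2669 = 35661
b_17 = -2·35661 + -2·-18360 + -3·9892 + 1·-5352 = -69630
b_18 = -2·-69630 + -2·35661 + -3·-18360 + 1·9892 = 132910
b_19 = -2·132910 + -2·-69630 + -3·35661 + 1·-18360 = -251903
b_20 = -2·-251903 + -2·132910 + -3·-69630 + 1·35661 = 482537
b_21 = -2·482537 + -2·-251903 + -3·132910 + 1·-69630 = -929628
b_22 = -2·-929628 + -2·482537 + -3·-251903 + 1·132910 = 1782801

1782801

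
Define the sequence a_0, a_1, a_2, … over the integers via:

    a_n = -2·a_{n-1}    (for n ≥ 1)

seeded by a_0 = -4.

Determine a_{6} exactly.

-256

a_1 = -2·-4 = 8
a_2 = -2·8 = -16
a_3 = -2·-16 = 32
a_4 = -2·32 = -64
a_5 = -2·-64 = 128
a_6 = -2·128 = -256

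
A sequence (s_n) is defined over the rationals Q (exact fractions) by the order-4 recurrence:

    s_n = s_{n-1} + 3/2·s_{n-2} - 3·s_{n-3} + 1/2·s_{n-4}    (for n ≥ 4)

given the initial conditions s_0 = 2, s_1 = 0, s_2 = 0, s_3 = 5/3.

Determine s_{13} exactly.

-71/32

s_4 = 1·5/3 + 3/2·0 + -3·0 + 1/2·2 = 8/3
s_5 = 1·8/3 + 3/2·5/3 + -3·0 + 1/2·0 = 31/6
s_6 = 1·31/6 + 3/2·8/3 + -3·5/3 + 1/2·0 = 25/6
s_7 = 1·25/6 + 3/2·31/6 + -3·8/3 + 1/2·5/3 = 19/4
s_8 = 1·19/4 + 3/2·25/6 + -3·31/6 + 1/2·8/3 = -19/6
s_9 = 1·-19/6 + 3/2·19/4 + -3·25/6 + 1/2·31/6 = -143/24
s_10 = 1·-143/24 + 3/2·-19/6 + -3·19/4 + 1/2·25/6 = -183/8
s_11 = 1·-183/8 + 3/2·-143/24 + -3·-19/6 + 1/2·19/4 = -319/16
s_12 = 1·-319/16 + 3/2·-183/8 + -3·-143/24 + 1/2·-19/6 = -911/24
s_13 = 1·-911/24 + 3/2·-319/16 + -3·-183/8 + 1/2·-143/24 = -71/32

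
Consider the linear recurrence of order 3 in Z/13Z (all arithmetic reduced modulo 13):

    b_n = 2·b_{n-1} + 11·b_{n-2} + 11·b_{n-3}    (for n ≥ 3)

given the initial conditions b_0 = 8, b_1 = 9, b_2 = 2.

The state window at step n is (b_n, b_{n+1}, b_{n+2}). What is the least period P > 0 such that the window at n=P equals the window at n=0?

2196

n=0: window = (8, 9, 2)
n=1: window = (9, 2, 9)
n=2: window = (2, 9, 9)
n=3: window = (9, 9, 9)
n=4: window = (9, 9, 8)
n=5: window = (9, 8, 6)
n=6: window = (8, 6, 4)
n=7: window = (6, 4, 6)
n=8: window = (4, 6, 5)
n=9: window = (6, 5, 3)
n=10: window = (5, 3, 10)
n=11: window = (3, 10, 4)
n=12: window = (10, 4, 8)
n=13: window = (4, 8, 1)
n=14: window = (8, 1, 4)
n=15: window = (1, 4, 3)
n=16: window = (4, 3, 9)
n=17: window = (3, 9, 4)
n=18: window = (9, 4, 10)
n=19: window = (4, 10, 7)
n=20: window = (10, 7, 12)
n=21: window = (7, 12, 3)
n=22: window = (12, 3, 7)
n=23: window = (3, 7, 10)
n=24: window = (7, 10, 0)
n=25: window = (10, 0, 5)
n=26: window = (0, 5, 3)
n=27: window = (5, 3, 9)
n=28: window = (3, 9, 2)
n=29: window = (9, 2, 6)
n=30: window = (2, 6, 3)
n=31: window = (6, 3, 3)
n=32: window = (3, 3, 1)
n=33: window = (3, 1, 3)
n=34: window = (1, 3, 11)
n=35: window = (3, 11, 1)
n=36: window = (11, 1, 0)
n=37: window = (1, 0, 2)
n=38: window = (0, 2, 2)
n=39: window = (2, 2, 0)
n=40: window = (2, 0, 5)
…
n=2194: window = (10, 0, 8)
n=2195: window = (0, 8, 9)
n=2196: window = (8, 9, 2)
window at n=2196 equals window at n=0 → period = 2196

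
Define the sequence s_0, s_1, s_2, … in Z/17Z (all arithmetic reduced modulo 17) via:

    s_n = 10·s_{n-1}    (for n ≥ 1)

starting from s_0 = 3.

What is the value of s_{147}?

8

s_1 = 10·3 = 13
s_2 = 10·13 = 11
s_3 = 10·11 = 8
s_4 = 10·8 = 12
s_5 = 10·12 = 1
s_6 = 10·1 = 10
s_7 = 10·10 = 15
s_8 = 10·15 = 14
s_9 = 10·14 = 4
s_10 = 10·4 = 6
s_11 = 10·6 = 9
s_12 = 10·9 = 5
s_13 = 10·5 = 16
s_14 = 10·16 = 7
s_15 = 10·7 = 2
s_16 = 10·2 = 3
(s_16) = (3) = (s_0), so the sequence has period 16.
147 ≡ 3 (mod 16), hence s_147 = s_3 = 8.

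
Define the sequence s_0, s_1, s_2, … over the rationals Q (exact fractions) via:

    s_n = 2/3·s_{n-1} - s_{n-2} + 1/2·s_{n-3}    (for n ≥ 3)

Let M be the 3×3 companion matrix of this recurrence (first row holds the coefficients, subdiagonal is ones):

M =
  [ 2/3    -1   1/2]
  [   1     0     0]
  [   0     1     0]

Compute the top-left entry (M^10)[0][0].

(M^10)[0][0] is the top entry after applying M 10 times to the unit state (1, 0, 0). Equivalently it is h_{12} for the auxiliary sequence (h_n) obeying the same recurrence with h_2 = 1 and h_i = 0 for 0 ≤ i < 2:
h_3 = 2/3·1 + -1·0 + 1/2·0 = 2/3
h_4 = 2/3·2/3 + -1·1 + 1/2·0 = -5/9
h_5 = 2/3·-5/9 + -1·2/3 + 1/2·1 = -29/54
h_6 = 2/3·-29/54 + -1·-5/9 + 1/2·2/3 = 43/81
h_7 = 2/3·43/81 + -1·-29/54 + 1/2·-5/9 = 149/243
h_8 = 2/3·149/243 + -1·43/81 + 1/2·-29/54 = -1139/2916
h_9 = 2/3·-1139/2916 + -1·149/243 + 1/2·43/81 = -1330/2187
h_10 = 2/3·-1330/2187 + -1·-1139/2916 + 1/2·149/243 = 7657/26244
h_11 = 2/3·7657/26244 + -1·-1330/2187 + 1/2·-1139/2916 = 95635/157464
h_12 = 2/3·95635/157464 + -1·7657/26244 + 1/2·-1330/2187 = -22549/118098

-22549/118098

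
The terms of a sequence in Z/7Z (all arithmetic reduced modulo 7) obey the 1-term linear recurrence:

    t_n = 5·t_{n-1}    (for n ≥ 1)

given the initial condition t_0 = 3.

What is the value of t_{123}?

t_1 = 5·3 = 1
t_2 = 5·1 = 5
t_3 = 5·5 = 4
t_4 = 5·4 = 6
t_5 = 5·6 = 2
t_6 = 5·2 = 3
(t_6) = (3) = (t_0), so the sequence has period 6.
123 ≡ 3 (mod 6), hence t_123 = t_3 = 4.

4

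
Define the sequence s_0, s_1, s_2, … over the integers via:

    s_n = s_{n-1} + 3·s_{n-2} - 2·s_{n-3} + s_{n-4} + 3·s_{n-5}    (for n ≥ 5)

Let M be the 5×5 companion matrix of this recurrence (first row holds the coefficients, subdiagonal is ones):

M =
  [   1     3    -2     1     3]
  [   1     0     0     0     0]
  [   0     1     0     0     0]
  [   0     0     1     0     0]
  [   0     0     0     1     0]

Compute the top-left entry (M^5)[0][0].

(M^5)[0][0] is the top entry after applying M 5 times to the unit state (1, 0, 0, 0, 0). Equivalently it is h_{9} for the auxiliary sequence (h_n) obeying the same recurrence with h_4 = 1 and h_i = 0 for 0 ≤ i < 4:
h_5 = 1·1 + 3·0 + -2·0 + 1·0 + 3·0 = 1
h_6 = 1·1 + 3·1 + -2·0 + 1·0 + 3·0 = 4
h_7 = 1·4 + 3·1 + -2·1 + 1·0 + 3·0 = 5
h_8 = 1·5 + 3·4 + -2·1 + 1·1 + 3·0 = 16
h_9 = 1·16 + 3·5 + -2·4 + 1·1 + 3·1 = 27

27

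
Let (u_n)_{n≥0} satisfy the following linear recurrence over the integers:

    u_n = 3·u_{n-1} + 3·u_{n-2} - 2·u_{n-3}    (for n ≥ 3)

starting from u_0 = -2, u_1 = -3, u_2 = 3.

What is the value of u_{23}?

1308469272675

u_3 = 3·3 + 3·-3 + -2·-2 = 4
u_4 = 3·4 + 3·3 + -2·-3 = 27
u_5 = 3·27 + 3·4 + -2·3 = 87
u_6 = 3·87 + 3·27 + -2·4 = 334
u_7 = 3·334 + 3·87 + -2·27 = 1209
u_8 = 3·1209 + 3·334 + -2·87 = 4455
u_9 = 3·4455 + 3·1209 + -2·334 = 16324
u_10 = 3·16324 + 3·4455 + -2·1209 = 59919
u_11 = 3·59919 + 3·16324 + -2·4455 = 219819
u_12 = 3·219819 + 3·59919 + -2·16324 = 806566
u_13 = 3·806566 + 3·219819 + -2·59919 = 2959317
u_14 = 3·2959317 + 3·806566 + -2·219819 = 10858011
u_15 = 3·10858011 + 3·2959317 + -2·806566 = 39838852
u_16 = 3·39838852 + 3·10858011 + -2·2959317 = 146171955
u_17 = 3·146171955 + 3·39838852 + -2·10858011 = 536316399
u_18 = 3·536316399 + 3·146171955 + -2·39838852 = 1967787358
u_19 = 3·1967787358 + 3·536316399 + -2·146171955 = 7219967361
u_20 = 3·7219967361 + 3·1967787358 + -2·536316399 = 26490631359
u_21 = 3·26490631359 + 3·7219967361 + -2·1967787358 = 97196221444
u_22 = 3·97196221444 + 3·26490631359 + -2·7219967361 = 356620623687
u_23 = 3·356620623687 + 3·97196221444 + -2·26490631359 = 1308469272675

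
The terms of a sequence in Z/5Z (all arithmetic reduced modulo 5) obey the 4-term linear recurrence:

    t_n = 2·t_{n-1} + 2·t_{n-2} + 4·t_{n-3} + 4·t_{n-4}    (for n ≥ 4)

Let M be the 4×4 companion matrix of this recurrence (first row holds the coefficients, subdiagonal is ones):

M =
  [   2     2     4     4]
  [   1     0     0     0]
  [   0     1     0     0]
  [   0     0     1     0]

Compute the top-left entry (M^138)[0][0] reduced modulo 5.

2

(M^138)[0][0] is the top entry after applying M 138 times to the unit state (1, 0, 0, 0). Equivalently it is h_{141} for the auxiliary sequence (h_n) obeying the same recurrence with h_3 = 1 and h_i = 0 for 0 ≤ i < 3:
h_4 = 2·1 + 2·0 + 4·0 + 4·0 = 2
h_5 = 2·2 + 2·1 + 4·0 + 4·0 = 1
h_6 = 2·1 + 2·2 + 4·1 + 4·0 = 0
h_7 = 2·0 + 2·1 + 4·2 + 4·1 = 4
h_8 = 2·4 + 2·0 + 4·1 + 4·2 = 0
h_9 = 2·0 + 2·4 + 4·0 + 4·1 = 2
Continuing the recurrence:
  h_10 = 0;  h_11 = 0;  h_12 = 3;  h_13 = 4;  h_14 = 4;  h_15 = 3
  h_16 = 2;  h_17 = 2;  h_18 = 1;  h_19 = 1;  h_20 = 0;  h_21 = 4
  h_22 = 1;  h_23 = 4;  h_24 = 1;  h_25 = 0;  h_26 = 2;  h_27 = 4
  h_28 = 1;  h_29 = 3;  h_30 = 2;  h_31 = 0;  h_32 = 0;  h_33 = 0
  h_34 = 3;  h_35 = 1;  h_36 = 3;  h_37 = 0;  h_38 = 2;  h_39 = 0
  h_40 = 1;  h_41 = 0;  h_42 = 0;  h_43 = 4;  h_44 = 2;  h_45 = 2
  h_46 = 4;  h_47 = 1;  h_48 = 1;  h_49 = 3;  h_50 = 3;  h_51 = 0
  h_52 = 2;  h_53 = 3;  h_54 = 2;  h_55 = 3;  h_56 = 0;  h_57 = 1
  h_58 = 2;  h_59 = 3;  h_60 = 4;  h_61 = 1;  h_62 = 0;  h_63 = 0
  h_64 = 0;  h_65 = 4;  h_66 = 3;  h_67 = 4;  h_68 = 0;  h_69 = 1
  h_70 = 0;  h_71 = 3;  h_72 = 0;  h_73 = 0;  h_74 = 2;  h_75 = 1
  h_76 = 1;  h_77 = 2;  h_78 = 3;  h_79 = 3;  h_80 = 4;  h_81 = 4
  h_82 = 0;  h_83 = 1;  h_84 = 4;  h_85 = 1;  h_86 = 4;  h_87 = 0
  h_88 = 3;  h_89 = 1;  h_90 = 4;  h_91 = 2;  h_92 = 3;  h_93 = 0
  h_94 = 0;  h_95 = 0;  h_96 = 2;  h_97 = 4;  h_98 = 2;  h_99 = 0
  h_100 = 3;  h_101 = 0;  h_102 = 4;  h_103 = 0;  h_104 = 0;  h_105 = 1
  h_106 = 3;  h_107 = 3;  h_108 = 1;  h_109 = 4;  h_110 = 4;  h_111 = 2
  h_112 = 2;  h_113 = 0;  h_114 = 3;  h_115 = 2;  h_116 = 3;  h_117 = 2
  h_118 = 0;  h_119 = 4;  h_120 = 3;  h_121 = 2;  h_122 = 1;  h_123 = 4
  h_124 = 0;  h_125 = 0;  h_126 = 0;  h_127 = 1;  h_128 = 2;  h_129 = 1
  h_130 = 0;  h_131 = 4;  h_132 = 0;  h_133 = 2;  h_134 = 0;  h_135 = 0
  h_136 = 3;  h_137 = 4;  h_138 = 4;  h_139 = 3
h_140 = 2·3 + 2·4 + 4·4 + 4·3 = 2
h_141 = 2·2 + 2·3 + 4·4 + 4·4 = 2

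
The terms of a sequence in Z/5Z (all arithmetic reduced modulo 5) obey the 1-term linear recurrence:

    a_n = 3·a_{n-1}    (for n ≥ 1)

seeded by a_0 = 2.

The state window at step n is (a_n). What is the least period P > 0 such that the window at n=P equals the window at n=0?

n=0: window = (2)
n=1: window = (1)
n=2: window = (3)
n=3: window = (4)
n=4: window = (2)
window at n=4 equals window at n=0 → period = 4

4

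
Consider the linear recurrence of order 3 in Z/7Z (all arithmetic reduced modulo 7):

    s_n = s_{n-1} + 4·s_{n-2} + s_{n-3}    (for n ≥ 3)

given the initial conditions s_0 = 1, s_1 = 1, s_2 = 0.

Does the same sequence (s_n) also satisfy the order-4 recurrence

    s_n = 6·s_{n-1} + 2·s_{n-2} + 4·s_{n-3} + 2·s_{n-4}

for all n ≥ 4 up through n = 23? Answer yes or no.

no

Terms s_0..s_23: 1, 1, 0, 5, 6, 5, 6, 4, 5, 6, 2, 3, 3, 3, 4, 5, 3, 6, 2, 1, 1, 0, 5, 6
n=4: candidate gives 1, actual s_4 = 6 ✗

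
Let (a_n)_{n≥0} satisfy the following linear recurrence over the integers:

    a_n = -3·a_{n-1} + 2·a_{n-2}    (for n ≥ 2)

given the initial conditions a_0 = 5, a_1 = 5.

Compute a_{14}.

a_2 = -3·5 + 2·5 = -5
a_3 = -3·-5 + 2·5 = 25
a_4 = -3·25 + 2·-5 = -85
a_5 = -3·-85 + 2·25 = 305
a_6 = -3·305 + 2·-85 = -1085
a_7 = -3·-1085 + 2·305 = 3865
a_8 = -3·3865 + 2·-1085 = -13765
a_9 = -3·-13765 + 2·3865 = 49025
a_10 = -3·49025 + 2·-13765 = -174605
a_11 = -3·-174605 + 2·49025 = 621865
a_12 = -3·621865 + 2·-174605 = -2214805
a_13 = -3·-2214805 + 2·621865 = 7888145
a_14 = -3·7888145 + 2·-2214805 = -28094045

-28094045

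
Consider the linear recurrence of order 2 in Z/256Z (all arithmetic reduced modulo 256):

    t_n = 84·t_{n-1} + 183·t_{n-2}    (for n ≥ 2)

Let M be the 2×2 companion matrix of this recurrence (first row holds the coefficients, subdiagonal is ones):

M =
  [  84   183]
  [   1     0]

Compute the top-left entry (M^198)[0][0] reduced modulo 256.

(M^198)[0][0] is the top entry after applying M 198 times to the unit state (1, 0). Equivalently it is h_{199} for the auxiliary sequence (h_n) obeying the same recurrence with h_1 = 1 and h_i = 0 for 0 ≤ i < 1:
h_2 = 84·1 + 183·0 = 84
h_3 = 84·84 + 183·1 = 71
h_4 = 84·71 + 183·84 = 88
h_5 = 84·88 + 183·71 = 161
h_6 = 84·161 + 183·88 = 188
h_7 = 84·188 + 183·161 = 199
Continuing the recurrence:
  h_8 = 176;  h_9 = 1;  h_10 = 36;  h_11 = 135;  h_12 = 8;  h_13 = 33
  h_14 = 140;  h_15 = 135;  h_16 = 96;  h_17 = 1;  h_18 = 244;  h_19 = 199
  h_20 = 184;  h_21 = 161;  h_22 = 92;  h_23 = 71;  h_24 = 16;  h_25 = 1
  h_26 = 196;  h_27 = 7;  h_28 = 104;  h_29 = 33;  h_30 = 44;  h_31 = 7
  h_32 = 192;  h_33 = 1;  h_34 = 148;  h_35 = 71;  h_36 = 24;  h_37 = 161
  h_38 = 252;  h_39 = 199;  h_40 = 112;  h_41 = 1;  h_42 = 100;  h_43 = 135
  h_44 = 200;  h_45 = 33;  h_46 = 204;  h_47 = 135;  h_48 = 32;  h_49 = 1
  h_50 = 52;  h_51 = 199;  h_52 = 120;  h_53 = 161;  h_54 = 156;  h_55 = 71
  h_56 = 208;  h_57 = 1;  h_58 = 4;  h_59 = 7;  h_60 = 40;  h_61 = 33
  h_62 = 108;  h_63 = 7;  h_64 = 128;  h_65 = 1;  h_66 = 212;  h_67 = 71
  h_68 = 216;  h_69 = 161;  h_70 = 60;  h_71 = 199;  h_72 = 48;  h_73 = 1
  h_74 = 164;  h_75 = 135;  h_76 = 136;  h_77 = 33;  h_78 = 12;  h_79 = 135
  h_80 = 224;  h_81 = 1;  h_82 = 116;  h_83 = 199;  h_84 = 56;  h_85 = 161
  h_86 = 220;  h_87 = 71;  h_88 = 144;  h_89 = 1;  h_90 = 68;  h_91 = 7
  h_92 = 232;  h_93 = 33;  h_94 = 172;  h_95 = 7;  h_96 = 64;  h_97 = 1
  h_98 = 20;  h_99 = 71;  h_100 = 152;  h_101 = 161;  h_102 = 124;  h_103 = 199
  h_104 = 240;  h_105 = 1;  h_106 = 228;  h_107 = 135;  h_108 = 72;  h_109 = 33
  h_110 = 76;  h_111 = 135;  h_112 = 160;  h_113 = 1;  h_114 = 180;  h_115 = 199
  h_116 = 248;  h_117 = 161;  h_118 = 28;  h_119 = 71;  h_120 = 80;  h_121 = 1
  h_122 = 132;  h_123 = 7;  h_124 = 168;  h_125 = 33;  h_126 = 236;  h_127 = 7
  h_128 = 0;  h_129 = 1;  h_130 = 84;  h_131 = 71;  h_132 = 88;  h_133 = 161
  h_134 = 188;  h_135 = 199;  h_136 = 176;  h_137 = 1;  h_138 = 36;  h_139 = 135
  h_140 = 8;  h_141 = 33;  h_142 = 140;  h_143 = 135;  h_144 = 96;  h_145 = 1
  h_146 = 244;  h_147 = 199;  h_148 = 184;  h_149 = 161;  h_150 = 92;  h_151 = 71
  h_152 = 16;  h_153 = 1;  h_154 = 196;  h_155 = 7;  h_156 = 104;  h_157 = 33
  h_158 = 44;  h_159 = 7;  h_160 = 192;  h_161 = 1;  h_162 = 148;  h_163 = 71
  h_164 = 24;  h_165 = 161;  h_166 = 252;  h_167 = 199;  h_168 = 112;  h_169 = 1
  h_170 = 100;  h_171 = 135;  h_172 = 200;  h_173 = 33;  h_174 = 204;  h_175 = 135
  h_176 = 32;  h_177 = 1;  h_178 = 52;  h_179 = 199;  h_180 = 120;  h_181 = 161
  h_182 = 156;  h_183 = 71;  h_184 = 208;  h_185 = 1;  h_186 = 4;  h_187 = 7
  h_188 = 40;  h_189 = 33;  h_190 = 108;  h_191 = 7;  h_192 = 128;  h_193 = 1
  h_194 = 212;  h_195 = 71;  h_196 = 216;  h_197 = 161
h_198 = 84·161 + 183·216 = 60
h_199 = 84·60 + 183·161 = 199

199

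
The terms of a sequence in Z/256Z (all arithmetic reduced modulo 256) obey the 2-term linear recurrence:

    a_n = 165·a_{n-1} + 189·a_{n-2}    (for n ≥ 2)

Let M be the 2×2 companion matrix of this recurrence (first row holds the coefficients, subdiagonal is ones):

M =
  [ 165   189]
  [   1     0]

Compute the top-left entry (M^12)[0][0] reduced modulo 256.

57

(M^12)[0][0] is the top entry after applying M 12 times to the unit state (1, 0). Equivalently it is h_{13} for the auxiliary sequence (h_n) obeying the same recurrence with h_1 = 1 and h_i = 0 for 0 ≤ i < 1:
h_2 = 165·1 + 189·0 = 165
h_3 = 165·165 + 189·1 = 22
h_4 = 165·22 + 189·165 = 255
h_5 = 165·255 + 189·22 = 153
h_6 = 165·153 + 189·255 = 224
h_7 = 165·224 + 189·153 = 85
h_8 = 165·85 + 189·224 = 41
h_9 = 165·41 + 189·85 = 46
h_10 = 165·46 + 189·41 = 235
h_11 = 165·235 + 189·46 = 109
h_12 = 165·109 + 189·235 = 192
h_13 = 165·192 + 189·109 = 57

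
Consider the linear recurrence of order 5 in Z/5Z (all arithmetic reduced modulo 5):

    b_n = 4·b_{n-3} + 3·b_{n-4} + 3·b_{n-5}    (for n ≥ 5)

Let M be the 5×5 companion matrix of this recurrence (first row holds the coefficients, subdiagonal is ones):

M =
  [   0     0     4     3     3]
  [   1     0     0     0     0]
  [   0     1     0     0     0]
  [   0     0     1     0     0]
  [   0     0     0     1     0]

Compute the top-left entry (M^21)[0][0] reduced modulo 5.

4

(M^21)[0][0] is the top entry after applying M 21 times to the unit state (1, 0, 0, 0, 0). Equivalently it is h_{25} for the auxiliary sequence (h_n) obeying the same recurrence with h_4 = 1 and h_i = 0 for 0 ≤ i < 4:
h_5 = 0·1 + 0·0 + 4·0 + 3·0 + 3·0 = 0
h_6 = 0·0 + 0·1 + 4·0 + 3·0 + 3·0 = 0
h_7 = 0·0 + 0·0 + 4·1 + 3·0 + 3·0 = 4
h_8 = 0·4 + 0·0 + 4·0 + 3·1 + 3·0 = 3
h_9 = 0·3 + 0·4 + 4·0 + 3·0 + 3·1 = 3
h_10 = 0·3 + 0·3 + 4·4 + 3·0 + 3·0 = 1
h_11 = 0·1 + 0·3 + 4·3 + 3·4 + 3·0 = 4
h_12 = 0·4 + 0·1 + 4·3 + 3·3 + 3·4 = 3
h_13 = 0·3 + 0·4 + 4·1 + 3·3 + 3·3 = 2
h_14 = 0·2 + 0·3 + 4·4 + 3·1 + 3·3 = 3
h_15 = 0·3 + 0·2 + 4·3 + 3·4 + 3·1 = 2
h_16 = 0·2 + 0·3 + 4·2 + 3·3 + 3·4 = 4
h_17 = 0·4 + 0·2 + 4·3 + 3·2 + 3·3 = 2
h_18 = 0·2 + 0·4 + 4·2 + 3·3 + 3·2 = 3
h_19 = 0·3 + 0·2 + 4·4 + 3·2 + 3·3 = 1
h_20 = 0·1 + 0·3 + 4·2 + 3·4 + 3·2 = 1
h_21 = 0·1 + 0·1 + 4·3 + 3·2 + 3·4 = 0
h_22 = 0·0 + 0·1 + 4·1 + 3·3 + 3·2 = 4
h_23 = 0·4 + 0·0 + 4·1 + 3·1 + 3·3 = 1
h_24 = 0·1 + 0·4 + 4·0 + 3·1 + 3·1 = 1
h_25 = 0·1 + 0·1 + 4·4 + 3·0 + 3·1 = 4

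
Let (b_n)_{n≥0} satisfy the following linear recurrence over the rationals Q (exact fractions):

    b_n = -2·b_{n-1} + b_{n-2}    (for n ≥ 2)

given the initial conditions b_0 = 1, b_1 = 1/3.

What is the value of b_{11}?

-1393/3

b_2 = -2·1/3 + 1·1 = 1/3
b_3 = -2·1/3 + 1·1/3 = -1/3
b_4 = -2·-1/3 + 1·1/3 = 1
b_5 = -2·1 + 1·-1/3 = -7/3
b_6 = -2·-7/3 + 1·1 = 17/3
b_7 = -2·17/3 + 1·-7/3 = -41/3
b_8 = -2·-41/3 + 1·17/3 = 33
b_9 = -2·33 + 1·-41/3 = -239/3
b_10 = -2·-239/3 + 1·33 = 577/3
b_11 = -2·577/3 + 1·-239/3 = -1393/3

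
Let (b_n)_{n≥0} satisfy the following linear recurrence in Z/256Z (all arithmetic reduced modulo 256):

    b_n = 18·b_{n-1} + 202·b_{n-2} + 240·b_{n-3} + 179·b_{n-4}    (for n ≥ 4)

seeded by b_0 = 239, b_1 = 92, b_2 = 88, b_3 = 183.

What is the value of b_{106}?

40

b_4 = 18·183 + 202·88 + 240·92 + 179·239 = 171
b_5 = 18·171 + 202·183 + 240·88 + 179·92 = 64
b_6 = 18·64 + 202·171 + 240·183 + 179·88 = 134
b_7 = 18·134 + 202·64 + 240·171 + 179·183 = 49
b_8 = 18·49 + 202·134 + 240·64 + 179·171 = 191
b_9 = 18·191 + 202·49 + 240·134 + 179·64 = 120
Continuing the recurrence:
  b_10 = 200;  b_11 = 19;  b_12 = 51;  b_13 = 252;  b_14 = 158;  b_15 = 13
  b_16 = 127;  b_17 = 132;  b_18 = 40;  b_19 = 31;  b_20 = 75;  b_21 = 136
  b_22 = 198;  b_23 = 57;  b_24 = 47;  b_25 = 0;  b_26 = 248;  b_27 = 91
  b_28 = 243;  b_29 = 100;  b_30 = 126;  b_31 = 53;  b_32 = 207;  b_33 = 108
  b_34 = 184;  b_35 = 71;  b_36 = 43;  b_37 = 16;  b_38 = 70;  b_39 = 129
  b_40 = 95;  b_41 = 72;  b_42 = 232;  b_43 = 99;  b_44 = 243;  b_45 = 12
  b_46 = 158;  b_47 = 157;  b_48 = 223;  b_49 = 20;  b_50 = 8;  b_51 = 47
  b_52 = 75;  b_53 = 216;  b_54 = 6;  b_55 = 9;  b_56 = 79;  b_57 = 80
  b_58 = 152;  b_59 = 43;  b_60 = 51;  b_61 = 244;  b_62 = 254;  b_63 = 69
  b_64 = 175;  b_65 = 124;  b_66 = 24;  b_67 = 215;  b_68 = 171;  b_69 = 224
  b_70 = 6;  b_71 = 209;  b_72 = 255;  b_73 = 24;  b_74 = 8;  b_75 = 179
  b_76 = 179;  b_77 = 28;  b_78 = 158;  b_79 = 45;  b_80 = 63;  b_81 = 164
  b_82 = 232;  b_83 = 63;  b_84 = 75;  b_85 = 40;  b_86 = 70;  b_87 = 217
  b_88 = 111;  b_89 = 160;  b_90 = 56;  b_91 = 251;  b_92 = 115;  b_93 = 132
  b_94 = 126;  b_95 = 85;  b_96 = 143;  b_97 = 140;  b_98 = 120;  b_99 = 103
  b_100 = 43;  b_101 = 176;  b_102 = 198;  b_103 = 33;  b_104 = 159
b_105 = 18·159 + 202·33 + 240·198 + 179·176 = 232
b_106 = 18·232 + 202·159 + 240·33 + 179·198 = 40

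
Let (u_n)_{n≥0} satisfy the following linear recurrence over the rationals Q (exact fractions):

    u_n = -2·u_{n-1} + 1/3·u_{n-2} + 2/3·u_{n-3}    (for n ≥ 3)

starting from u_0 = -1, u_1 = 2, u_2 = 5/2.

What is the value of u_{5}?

u_3 = -2·5/2 + 1/3·2 + 2/3·-1 = -5
u_4 = -2·-5 + 1/3·5/2 + 2/3·2 = 73/6
u_5 = -2·73/6 + 1/3·-5 + 2/3·5/2 = -73/3

-73/3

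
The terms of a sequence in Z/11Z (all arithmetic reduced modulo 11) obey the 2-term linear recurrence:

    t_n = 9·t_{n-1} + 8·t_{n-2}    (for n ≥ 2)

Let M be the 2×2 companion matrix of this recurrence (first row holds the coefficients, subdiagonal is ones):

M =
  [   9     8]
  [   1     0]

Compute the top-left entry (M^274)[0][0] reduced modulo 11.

0

(M^274)[0][0] is the top entry after applying M 274 times to the unit state (1, 0). Equivalently it is h_{275} for the auxiliary sequence (h_n) obeying the same recurrence with h_1 = 1 and h_i = 0 for 0 ≤ i < 1:
h_2 = 9·1 + 8·0 = 9
h_3 = 9·9 + 8·1 = 1
h_4 = 9·1 + 8·9 = 4
h_5 = 9·4 + 8·1 = 0
h_6 = 9·0 + 8·4 = 10
h_7 = 9·10 + 8·0 = 2
h_8 = 9·2 + 8·10 = 10
h_9 = 9·10 + 8·2 = 7
h_10 = 9·7 + 8·10 = 0
h_11 = 9·0 + 8·7 = 1
(h_10, h_11) = (0, 1) = (h_0, h_1), so the sequence has period 10.
275 ≡ 5 (mod 10), hence h_275 = h_5 = 0.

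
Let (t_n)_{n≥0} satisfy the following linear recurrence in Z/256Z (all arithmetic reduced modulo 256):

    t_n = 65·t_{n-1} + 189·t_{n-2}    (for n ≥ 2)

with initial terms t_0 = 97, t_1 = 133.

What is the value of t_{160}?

117

t_2 = 65·133 + 189·97 = 98
t_3 = 65·98 + 189·133 = 19
t_4 = 65·19 + 189·98 = 45
t_5 = 65·45 + 189·19 = 116
t_6 = 65·116 + 189·45 = 173
t_7 = 65·173 + 189·116 = 145
Continuing the recurrence:
  t_8 = 138;  t_9 = 23;  t_10 = 185;  t_11 = 244;  t_12 = 137;  t_13 = 237
  t_14 = 82;  t_15 = 203;  t_16 = 21;  t_17 = 52;  t_18 = 181;  t_19 = 89
  t_20 = 58;  t_21 = 111;  t_22 = 1;  t_23 = 52;  t_24 = 241;  t_25 = 149
  t_26 = 194;  t_27 = 67;  t_28 = 61;  t_29 = 244;  t_30 = 253;  t_31 = 97
  t_32 = 106;  t_33 = 135;  t_34 = 137;  t_35 = 116;  t_36 = 153;  t_37 = 125
  t_38 = 178;  t_39 = 123;  t_40 = 165;  t_41 = 180;  t_42 = 133;  t_43 = 169
  t_44 = 26;  t_45 = 95;  t_46 = 81;  t_47 = 180;  t_48 = 129;  t_49 = 165
  t_50 = 34;  t_51 = 115;  t_52 = 77;  t_53 = 116;  t_54 = 77;  t_55 = 49
  t_56 = 74;  t_57 = 247;  t_58 = 89;  t_59 = 244;  t_60 = 169;  t_61 = 13
  t_62 = 18;  t_63 = 43;  t_64 = 53;  t_65 = 52;  t_66 = 85;  t_67 = 249
  t_68 = 250;  t_69 = 79;  t_70 = 161;  t_71 = 52;  t_72 = 17;  t_73 = 181
  t_74 = 130;  t_75 = 163;  t_76 = 93;  t_77 = 244;  t_78 = 157;  t_79 = 1
  t_80 = 42;  t_81 = 103;  t_82 = 41;  t_83 = 116;  t_84 = 185;  t_85 = 157
  t_86 = 114;  t_87 = 219;  t_88 = 197;  t_89 = 180;  t_90 = 37;  t_91 = 73
  t_92 = 218;  t_93 = 63;  t_94 = 241;  t_95 = 180;  t_96 = 161;  t_97 = 197
  t_98 = 226;  t_99 = 211;  t_100 = 109;  t_101 = 116;  t_102 = 237;  t_103 = 209
  t_104 = 10;  t_105 = 215;  t_106 = 249;  t_107 = 244;  t_108 = 201;  t_109 = 45
  t_110 = 210;  t_111 = 139;  t_112 = 85;  t_113 = 52;  t_114 = 245;  t_115 = 153
  t_116 = 186;  t_117 = 47;  t_118 = 65;  t_119 = 52;  t_120 = 49;  t_121 = 213
  t_122 = 66;  t_123 = 3;  t_124 = 125;  t_125 = 244;  t_126 = 61;  t_127 = 161
  t_128 = 234;  t_129 = 71;  t_130 = 201;  t_131 = 116;  t_132 = 217;  t_133 = 189
  t_134 = 50;  t_135 = 59;  t_136 = 229;  t_137 = 180;  t_138 = 197;  t_139 = 233
  t_140 = 154;  t_141 = 31;  t_142 = 145;  t_143 = 180;  t_144 = 193;  t_145 = 229
  t_146 = 162;  t_147 = 51;  t_148 = 141;  t_149 = 116;  t_150 = 141;  t_151 = 113
  t_152 = 202;  t_153 = 183;  t_154 = 153;  t_155 = 244;  t_156 = 233;  t_157 = 77
  t_158 = 146
t_159 = 65·146 + 189·77 = 235
t_160 = 65·235 + 189·146 = 117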